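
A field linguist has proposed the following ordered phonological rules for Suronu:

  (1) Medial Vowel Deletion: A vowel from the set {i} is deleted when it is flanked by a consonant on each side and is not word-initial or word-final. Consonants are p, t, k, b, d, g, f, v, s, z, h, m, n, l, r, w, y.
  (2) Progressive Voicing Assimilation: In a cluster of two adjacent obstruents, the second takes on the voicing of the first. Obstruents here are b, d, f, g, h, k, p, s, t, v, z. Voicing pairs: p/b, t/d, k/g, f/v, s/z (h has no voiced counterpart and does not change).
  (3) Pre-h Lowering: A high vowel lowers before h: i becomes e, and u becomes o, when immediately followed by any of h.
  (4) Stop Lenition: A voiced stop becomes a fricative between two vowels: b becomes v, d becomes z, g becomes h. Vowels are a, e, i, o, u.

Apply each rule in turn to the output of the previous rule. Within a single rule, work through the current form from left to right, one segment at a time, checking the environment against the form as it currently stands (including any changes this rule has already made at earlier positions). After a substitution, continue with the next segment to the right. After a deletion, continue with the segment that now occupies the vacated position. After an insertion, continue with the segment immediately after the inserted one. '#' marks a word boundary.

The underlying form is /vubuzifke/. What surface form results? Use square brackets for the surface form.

(1) Medial Vowel Deletion: [vubuzifke] → [vubuzfke]
(2) Progressive Voicing Assimilation: [vubuzfke] → [vubuzvge]
(3) Pre-h Lowering: no change — [vubuzvge]
(4) Stop Lenition: [vubuzvge] → [vuvuzvge]

[vuvuzvge]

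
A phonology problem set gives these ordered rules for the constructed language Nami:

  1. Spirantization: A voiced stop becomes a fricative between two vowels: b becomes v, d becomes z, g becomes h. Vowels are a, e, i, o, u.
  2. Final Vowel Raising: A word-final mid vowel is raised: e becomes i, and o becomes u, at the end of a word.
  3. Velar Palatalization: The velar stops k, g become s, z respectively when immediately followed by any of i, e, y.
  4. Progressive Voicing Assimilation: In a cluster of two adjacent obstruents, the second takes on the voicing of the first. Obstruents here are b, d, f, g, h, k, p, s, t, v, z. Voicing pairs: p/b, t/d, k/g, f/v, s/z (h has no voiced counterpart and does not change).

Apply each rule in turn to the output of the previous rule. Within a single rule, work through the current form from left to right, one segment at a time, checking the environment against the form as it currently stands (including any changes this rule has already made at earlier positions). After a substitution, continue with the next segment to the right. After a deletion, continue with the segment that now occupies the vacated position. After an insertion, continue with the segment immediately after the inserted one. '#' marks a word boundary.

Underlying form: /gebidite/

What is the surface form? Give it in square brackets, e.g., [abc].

[zeviziti]

1 Spirantization: [gebidite] → [gevizite]
2 Final Vowel Raising: [gevizite] → [geviziti]
3 Velar Palatalization: [geviziti] → [zeviziti]
4 Progressive Voicing Assimilation: no change — [zeviziti]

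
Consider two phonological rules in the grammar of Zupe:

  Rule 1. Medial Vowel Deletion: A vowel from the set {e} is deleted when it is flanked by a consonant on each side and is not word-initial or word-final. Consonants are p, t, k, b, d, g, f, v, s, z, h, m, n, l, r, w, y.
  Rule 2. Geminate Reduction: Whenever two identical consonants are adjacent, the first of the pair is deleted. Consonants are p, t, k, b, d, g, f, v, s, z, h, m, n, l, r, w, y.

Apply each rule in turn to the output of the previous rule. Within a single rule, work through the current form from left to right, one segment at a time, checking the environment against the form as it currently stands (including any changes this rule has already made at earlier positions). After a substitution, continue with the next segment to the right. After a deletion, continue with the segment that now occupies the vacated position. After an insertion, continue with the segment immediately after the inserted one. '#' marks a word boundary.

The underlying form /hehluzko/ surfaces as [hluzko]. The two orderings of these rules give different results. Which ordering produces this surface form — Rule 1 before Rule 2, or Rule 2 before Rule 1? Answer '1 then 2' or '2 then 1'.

1 then 2

Order 1 then 2:
  1 Medial Vowel Deletion: [hehluzko] → [hhluzko]
  2 Geminate Reduction: [hhluzko] → [hluzko]
  result: [hluzko]
Order 2 then 1:
  2 Geminate Reduction: no change — [hehluzko]
  1 Medial Vowel Deletion: [hehluzko] → [hhluzko]
  result: [hhluzko]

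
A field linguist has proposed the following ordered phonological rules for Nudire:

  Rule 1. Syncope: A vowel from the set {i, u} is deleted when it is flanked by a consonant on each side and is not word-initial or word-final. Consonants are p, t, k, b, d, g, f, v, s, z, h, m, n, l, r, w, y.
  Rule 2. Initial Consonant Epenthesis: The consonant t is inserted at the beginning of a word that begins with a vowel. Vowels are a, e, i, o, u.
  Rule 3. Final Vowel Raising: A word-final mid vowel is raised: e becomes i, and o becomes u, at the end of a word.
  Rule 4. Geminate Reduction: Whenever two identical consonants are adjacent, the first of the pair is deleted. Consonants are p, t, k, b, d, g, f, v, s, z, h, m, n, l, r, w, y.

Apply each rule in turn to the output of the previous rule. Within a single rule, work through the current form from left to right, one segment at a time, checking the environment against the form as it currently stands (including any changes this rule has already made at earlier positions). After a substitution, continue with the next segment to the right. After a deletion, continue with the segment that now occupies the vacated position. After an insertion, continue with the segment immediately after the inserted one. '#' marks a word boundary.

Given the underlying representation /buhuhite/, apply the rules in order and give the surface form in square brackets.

Rule 1 Syncope: [buhuhite] → [bhhte]
Rule 2 Initial Consonant Epenthesis: no change — [bhhte]
Rule 3 Final Vowel Raising: [bhhte] → [bhhti]
Rule 4 Geminate Reduction: [bhhti] → [bhti]

[bhti]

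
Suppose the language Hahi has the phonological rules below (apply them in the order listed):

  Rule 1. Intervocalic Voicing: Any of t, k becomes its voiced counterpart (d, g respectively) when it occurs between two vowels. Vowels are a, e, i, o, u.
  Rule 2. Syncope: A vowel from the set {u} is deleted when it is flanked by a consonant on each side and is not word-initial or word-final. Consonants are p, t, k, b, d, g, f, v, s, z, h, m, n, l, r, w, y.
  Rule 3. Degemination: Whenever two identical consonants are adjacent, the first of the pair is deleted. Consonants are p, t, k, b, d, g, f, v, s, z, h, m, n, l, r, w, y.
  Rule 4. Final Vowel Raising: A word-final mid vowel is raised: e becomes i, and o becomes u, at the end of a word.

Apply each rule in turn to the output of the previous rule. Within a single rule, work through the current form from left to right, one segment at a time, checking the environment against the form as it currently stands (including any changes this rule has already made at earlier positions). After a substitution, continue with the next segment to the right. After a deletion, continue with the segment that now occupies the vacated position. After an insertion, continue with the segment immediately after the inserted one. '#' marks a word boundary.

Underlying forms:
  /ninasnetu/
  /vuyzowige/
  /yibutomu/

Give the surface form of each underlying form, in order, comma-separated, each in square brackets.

/ninasnetu/:
  Rule 1 Intervocalic Voicing: [ninasnetu] → [ninasnedu]
  Rule 2 Syncope: no change — [ninasnedu]
  Rule 3 Degemination: no change — [ninasnedu]
  Rule 4 Final Vowel Raising: no change — [ninasnedu]
/vuyzowige/:
  Rule 1 Intervocalic Voicing: no change — [vuyzowige]
  Rule 2 Syncope: [vuyzowige] → [vyzowige]
  Rule 3 Degemination: no change — [vyzowige]
  Rule 4 Final Vowel Raising: [vyzowige] → [vyzowigi]
/yibutomu/:
  Rule 1 Intervocalic Voicing: [yibutomu] → [yibudomu]
  Rule 2 Syncope: [yibudomu] → [yibdomu]
  Rule 3 Degemination: no change — [yibdomu]
  Rule 4 Final Vowel Raising: no change — [yibdomu]

[ninasnedu], [vyzowigi], [yibdomu]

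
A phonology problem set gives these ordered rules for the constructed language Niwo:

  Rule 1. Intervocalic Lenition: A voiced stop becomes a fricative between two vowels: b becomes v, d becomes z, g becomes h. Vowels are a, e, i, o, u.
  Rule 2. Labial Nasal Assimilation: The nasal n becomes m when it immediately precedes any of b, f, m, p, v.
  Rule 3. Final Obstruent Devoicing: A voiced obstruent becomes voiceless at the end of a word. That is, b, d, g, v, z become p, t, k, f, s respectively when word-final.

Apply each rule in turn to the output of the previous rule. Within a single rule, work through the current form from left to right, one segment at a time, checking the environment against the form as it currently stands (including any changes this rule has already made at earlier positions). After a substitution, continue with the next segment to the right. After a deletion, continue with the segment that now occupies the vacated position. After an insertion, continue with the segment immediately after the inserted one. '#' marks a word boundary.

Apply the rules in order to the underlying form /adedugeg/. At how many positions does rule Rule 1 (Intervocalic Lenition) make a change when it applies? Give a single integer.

3

Rule 1 Intervocalic Lenition: [adedugeg] → [azezuheg]
Rule 2 Labial Nasal Assimilation: no change — [azezuheg]
Rule 3 Final Obstruent Devoicing: [azezuheg] → [azezuhek]
Rule Rule 1 changed 3 position(s).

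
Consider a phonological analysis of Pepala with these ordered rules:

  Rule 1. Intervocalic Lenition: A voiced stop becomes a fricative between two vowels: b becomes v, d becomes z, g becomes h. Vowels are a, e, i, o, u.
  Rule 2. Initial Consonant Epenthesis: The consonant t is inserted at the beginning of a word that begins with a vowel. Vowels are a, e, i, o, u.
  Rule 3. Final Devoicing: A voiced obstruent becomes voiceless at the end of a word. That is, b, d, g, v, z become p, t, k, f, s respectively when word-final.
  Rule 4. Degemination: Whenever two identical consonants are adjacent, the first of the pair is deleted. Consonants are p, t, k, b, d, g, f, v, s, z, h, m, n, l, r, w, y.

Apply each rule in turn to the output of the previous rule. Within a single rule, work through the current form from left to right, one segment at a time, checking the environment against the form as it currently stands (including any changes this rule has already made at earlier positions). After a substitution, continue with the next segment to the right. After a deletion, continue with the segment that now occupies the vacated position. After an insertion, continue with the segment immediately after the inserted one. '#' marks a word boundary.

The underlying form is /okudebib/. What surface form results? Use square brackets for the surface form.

Rule 1 Intervocalic Lenition: [okudebib] → [okuzevib]
Rule 2 Initial Consonant Epenthesis: [okuzevib] → [tokuzevib]
Rule 3 Final Devoicing: [tokuzevib] → [tokuzevip]
Rule 4 Degemination: no change — [tokuzevip]

[tokuzevip]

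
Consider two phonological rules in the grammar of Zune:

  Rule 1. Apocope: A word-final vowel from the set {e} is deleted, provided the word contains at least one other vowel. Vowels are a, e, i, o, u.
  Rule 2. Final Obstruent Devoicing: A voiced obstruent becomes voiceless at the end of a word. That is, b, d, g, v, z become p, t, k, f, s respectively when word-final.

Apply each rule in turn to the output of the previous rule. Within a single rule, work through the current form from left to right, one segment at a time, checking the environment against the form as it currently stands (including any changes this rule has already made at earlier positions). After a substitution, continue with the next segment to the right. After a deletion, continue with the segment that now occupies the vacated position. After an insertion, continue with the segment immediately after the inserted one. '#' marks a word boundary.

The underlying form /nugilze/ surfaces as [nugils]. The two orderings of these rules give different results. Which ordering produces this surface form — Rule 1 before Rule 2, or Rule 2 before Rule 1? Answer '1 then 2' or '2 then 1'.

1 then 2

Order 1 then 2:
  1 Apocope: [nugilze] → [nugilz]
  2 Final Obstruent Devoicing: [nugilz] → [nugils]
  result: [nugils]
Order 2 then 1:
  2 Final Obstruent Devoicing: no change — [nugilze]
  1 Apocope: [nugilze] → [nugilz]
  result: [nugilz]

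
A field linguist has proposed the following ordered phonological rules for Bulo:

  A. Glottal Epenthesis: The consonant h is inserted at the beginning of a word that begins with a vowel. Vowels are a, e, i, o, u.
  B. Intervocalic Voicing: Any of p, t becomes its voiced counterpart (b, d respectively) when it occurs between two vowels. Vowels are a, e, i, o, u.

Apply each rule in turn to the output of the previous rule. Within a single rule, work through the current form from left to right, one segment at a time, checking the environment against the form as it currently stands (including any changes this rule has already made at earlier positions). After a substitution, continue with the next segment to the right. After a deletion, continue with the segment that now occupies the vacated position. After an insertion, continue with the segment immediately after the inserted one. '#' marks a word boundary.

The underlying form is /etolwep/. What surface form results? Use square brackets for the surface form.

A Glottal Epenthesis: [etolwep] → [hetolwep]
B Intervocalic Voicing: [hetolwep] → [hedolwep]

[hedolwep]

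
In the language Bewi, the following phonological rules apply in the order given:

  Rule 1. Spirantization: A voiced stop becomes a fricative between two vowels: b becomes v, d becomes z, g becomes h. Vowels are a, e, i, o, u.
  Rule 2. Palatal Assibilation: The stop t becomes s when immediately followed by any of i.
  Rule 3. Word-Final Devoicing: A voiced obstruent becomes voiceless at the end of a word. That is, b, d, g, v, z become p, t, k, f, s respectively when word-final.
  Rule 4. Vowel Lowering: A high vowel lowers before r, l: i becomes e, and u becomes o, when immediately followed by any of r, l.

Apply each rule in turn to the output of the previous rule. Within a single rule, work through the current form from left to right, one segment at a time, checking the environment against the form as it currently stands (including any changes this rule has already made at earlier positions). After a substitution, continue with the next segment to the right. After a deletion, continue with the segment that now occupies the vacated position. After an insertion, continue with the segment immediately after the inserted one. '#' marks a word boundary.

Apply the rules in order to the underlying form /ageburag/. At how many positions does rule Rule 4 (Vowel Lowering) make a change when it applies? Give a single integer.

1

Rule 1 Spirantization: [ageburag] → [ahevurag]
Rule 2 Palatal Assibilation: no change — [ahevurag]
Rule 3 Word-Final Devoicing: [ahevurag] → [ahevurak]
Rule 4 Vowel Lowering: [ahevurak] → [ahevorak]
Rule Rule 4 changed 1 position(s).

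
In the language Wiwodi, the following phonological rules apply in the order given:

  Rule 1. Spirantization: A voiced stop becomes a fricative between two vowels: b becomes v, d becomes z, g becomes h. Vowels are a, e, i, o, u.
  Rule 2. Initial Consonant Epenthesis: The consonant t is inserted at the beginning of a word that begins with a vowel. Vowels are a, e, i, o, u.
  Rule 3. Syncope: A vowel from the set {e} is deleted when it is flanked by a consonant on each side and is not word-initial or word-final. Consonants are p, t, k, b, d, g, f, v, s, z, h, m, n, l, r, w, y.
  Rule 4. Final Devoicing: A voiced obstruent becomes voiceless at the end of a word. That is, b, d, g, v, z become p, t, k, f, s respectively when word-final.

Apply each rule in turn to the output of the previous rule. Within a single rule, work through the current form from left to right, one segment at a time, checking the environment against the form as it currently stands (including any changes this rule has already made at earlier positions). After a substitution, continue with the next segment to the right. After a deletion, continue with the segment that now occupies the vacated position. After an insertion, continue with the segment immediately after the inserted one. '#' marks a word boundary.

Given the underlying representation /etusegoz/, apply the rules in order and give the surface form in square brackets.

Rule 1 Spirantization: [etusegoz] → [etusehoz]
Rule 2 Initial Consonant Epenthesis: [etusehoz] → [tetusehoz]
Rule 3 Syncope: [tetusehoz] → [ttushoz]
Rule 4 Final Devoicing: [ttushoz] → [ttushos]

[ttushos]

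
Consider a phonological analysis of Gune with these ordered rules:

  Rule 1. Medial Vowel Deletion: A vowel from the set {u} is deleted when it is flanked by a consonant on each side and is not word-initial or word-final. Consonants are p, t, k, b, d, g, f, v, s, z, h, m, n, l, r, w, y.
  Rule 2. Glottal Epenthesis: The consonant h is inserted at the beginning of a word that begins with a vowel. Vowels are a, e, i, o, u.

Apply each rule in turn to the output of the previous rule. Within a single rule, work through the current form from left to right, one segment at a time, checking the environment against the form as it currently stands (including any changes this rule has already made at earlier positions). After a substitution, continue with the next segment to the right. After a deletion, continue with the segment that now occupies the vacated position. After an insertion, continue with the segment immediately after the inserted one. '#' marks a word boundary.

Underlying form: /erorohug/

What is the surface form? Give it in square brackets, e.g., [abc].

[herorohg]

Rule 1 Medial Vowel Deletion: [erorohug] → [erorohg]
Rule 2 Glottal Epenthesis: [erorohg] → [herorohg]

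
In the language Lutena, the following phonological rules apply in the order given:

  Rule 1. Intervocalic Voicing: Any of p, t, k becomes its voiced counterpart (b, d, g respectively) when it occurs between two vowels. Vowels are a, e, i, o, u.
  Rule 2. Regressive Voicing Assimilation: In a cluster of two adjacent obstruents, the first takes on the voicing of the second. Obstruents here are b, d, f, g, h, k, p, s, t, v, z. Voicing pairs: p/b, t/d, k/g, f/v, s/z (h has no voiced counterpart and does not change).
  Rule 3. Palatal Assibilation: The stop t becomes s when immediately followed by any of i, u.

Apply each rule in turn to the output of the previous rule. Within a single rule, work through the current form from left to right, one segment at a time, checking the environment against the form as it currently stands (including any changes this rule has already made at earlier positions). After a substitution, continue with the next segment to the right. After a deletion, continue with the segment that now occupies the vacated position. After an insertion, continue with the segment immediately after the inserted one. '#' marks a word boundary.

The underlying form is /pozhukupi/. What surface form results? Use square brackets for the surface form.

[poshugubi]

Rule 1 Intervocalic Voicing: [pozhukupi] → [pozhugubi]
Rule 2 Regressive Voicing Assimilation: [pozhugubi] → [poshugubi]
Rule 3 Palatal Assibilation: no change — [poshugubi]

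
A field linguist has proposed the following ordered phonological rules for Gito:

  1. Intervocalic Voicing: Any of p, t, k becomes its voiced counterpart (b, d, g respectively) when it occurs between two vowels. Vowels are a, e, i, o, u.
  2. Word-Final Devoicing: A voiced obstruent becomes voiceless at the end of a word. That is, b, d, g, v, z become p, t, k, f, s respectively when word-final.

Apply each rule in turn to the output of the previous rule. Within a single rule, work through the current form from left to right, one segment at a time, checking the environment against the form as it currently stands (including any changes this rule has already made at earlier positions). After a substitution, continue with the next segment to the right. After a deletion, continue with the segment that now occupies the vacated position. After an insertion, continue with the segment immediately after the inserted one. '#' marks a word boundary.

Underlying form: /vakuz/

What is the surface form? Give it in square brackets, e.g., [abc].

[vagus]

1 Intervocalic Voicing: [vakuz] → [vaguz]
2 Word-Final Devoicing: [vaguz] → [vagus]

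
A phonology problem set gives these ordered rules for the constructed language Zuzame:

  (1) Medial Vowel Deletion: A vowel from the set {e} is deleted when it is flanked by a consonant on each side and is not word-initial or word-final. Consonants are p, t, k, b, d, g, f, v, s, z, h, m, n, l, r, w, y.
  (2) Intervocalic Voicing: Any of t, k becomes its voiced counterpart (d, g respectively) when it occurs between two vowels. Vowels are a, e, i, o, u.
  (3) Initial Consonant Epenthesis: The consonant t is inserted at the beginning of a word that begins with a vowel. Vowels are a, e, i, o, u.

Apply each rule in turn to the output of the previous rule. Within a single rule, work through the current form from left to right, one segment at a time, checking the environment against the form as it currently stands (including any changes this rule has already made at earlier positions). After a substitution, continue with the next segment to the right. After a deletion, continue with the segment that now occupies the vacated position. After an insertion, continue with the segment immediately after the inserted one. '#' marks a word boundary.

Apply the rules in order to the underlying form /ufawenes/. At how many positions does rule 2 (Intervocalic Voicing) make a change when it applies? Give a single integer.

(1) Medial Vowel Deletion: [ufawenes] → [ufawns]
(2) Intervocalic Voicing: no change — [ufawns]
(3) Initial Consonant Epenthesis: [ufawns] → [tufawns]
Rule 2 changed 0 position(s).

0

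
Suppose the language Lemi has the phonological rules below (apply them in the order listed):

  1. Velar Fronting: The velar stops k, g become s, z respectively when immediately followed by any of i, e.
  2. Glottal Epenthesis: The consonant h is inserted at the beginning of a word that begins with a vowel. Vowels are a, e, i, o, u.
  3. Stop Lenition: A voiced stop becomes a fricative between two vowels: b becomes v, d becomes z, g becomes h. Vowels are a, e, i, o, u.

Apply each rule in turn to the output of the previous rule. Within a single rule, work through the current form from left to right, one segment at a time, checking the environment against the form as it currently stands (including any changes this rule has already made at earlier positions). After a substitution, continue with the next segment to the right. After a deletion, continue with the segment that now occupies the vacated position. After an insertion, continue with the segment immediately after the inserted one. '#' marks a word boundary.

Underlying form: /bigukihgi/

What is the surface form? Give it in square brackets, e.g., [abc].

1 Velar Fronting: [bigukihgi] → [bigusihzi]
2 Glottal Epenthesis: no change — [bigusihzi]
3 Stop Lenition: [bigusihzi] → [bihusihzi]

[bihusihzi]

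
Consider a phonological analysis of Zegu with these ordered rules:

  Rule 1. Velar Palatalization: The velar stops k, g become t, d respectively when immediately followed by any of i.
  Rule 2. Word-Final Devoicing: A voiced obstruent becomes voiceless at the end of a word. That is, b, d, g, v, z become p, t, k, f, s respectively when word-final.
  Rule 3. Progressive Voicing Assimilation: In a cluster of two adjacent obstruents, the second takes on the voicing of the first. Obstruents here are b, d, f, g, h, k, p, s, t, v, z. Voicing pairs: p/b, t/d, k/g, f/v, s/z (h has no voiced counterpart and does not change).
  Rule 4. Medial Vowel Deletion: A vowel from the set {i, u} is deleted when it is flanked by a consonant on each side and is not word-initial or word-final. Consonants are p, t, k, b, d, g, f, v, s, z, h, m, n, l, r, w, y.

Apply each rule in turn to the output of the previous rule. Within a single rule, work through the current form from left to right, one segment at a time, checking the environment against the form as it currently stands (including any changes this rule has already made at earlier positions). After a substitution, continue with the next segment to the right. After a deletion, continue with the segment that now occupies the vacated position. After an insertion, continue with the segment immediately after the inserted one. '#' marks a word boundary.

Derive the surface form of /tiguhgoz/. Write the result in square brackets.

[tghkos]

Rule 1 Velar Palatalization: no change — [tiguhgoz]
Rule 2 Word-Final Devoicing: [tiguhgoz] → [tiguhgos]
Rule 3 Progressive Voicing Assimilation: [tiguhgos] → [tiguhkos]
Rule 4 Medial Vowel Deletion: [tiguhkos] → [tghkos]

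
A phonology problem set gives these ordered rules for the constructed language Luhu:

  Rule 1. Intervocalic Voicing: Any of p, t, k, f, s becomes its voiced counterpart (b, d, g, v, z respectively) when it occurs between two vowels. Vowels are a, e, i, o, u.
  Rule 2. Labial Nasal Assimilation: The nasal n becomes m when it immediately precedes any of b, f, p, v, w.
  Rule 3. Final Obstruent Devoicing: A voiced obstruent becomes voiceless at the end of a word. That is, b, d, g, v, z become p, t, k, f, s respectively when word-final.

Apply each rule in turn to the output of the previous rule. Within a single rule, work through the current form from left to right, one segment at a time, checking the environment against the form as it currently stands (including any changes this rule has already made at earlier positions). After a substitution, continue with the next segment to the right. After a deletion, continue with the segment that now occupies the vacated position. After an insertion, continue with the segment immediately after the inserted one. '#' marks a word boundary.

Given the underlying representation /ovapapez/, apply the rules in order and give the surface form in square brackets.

[ovababes]

Rule 1 Intervocalic Voicing: [ovapapez] → [ovababez]
Rule 2 Labial Nasal Assimilation: no change — [ovababez]
Rule 3 Final Obstruent Devoicing: [ovababez] → [ovababes]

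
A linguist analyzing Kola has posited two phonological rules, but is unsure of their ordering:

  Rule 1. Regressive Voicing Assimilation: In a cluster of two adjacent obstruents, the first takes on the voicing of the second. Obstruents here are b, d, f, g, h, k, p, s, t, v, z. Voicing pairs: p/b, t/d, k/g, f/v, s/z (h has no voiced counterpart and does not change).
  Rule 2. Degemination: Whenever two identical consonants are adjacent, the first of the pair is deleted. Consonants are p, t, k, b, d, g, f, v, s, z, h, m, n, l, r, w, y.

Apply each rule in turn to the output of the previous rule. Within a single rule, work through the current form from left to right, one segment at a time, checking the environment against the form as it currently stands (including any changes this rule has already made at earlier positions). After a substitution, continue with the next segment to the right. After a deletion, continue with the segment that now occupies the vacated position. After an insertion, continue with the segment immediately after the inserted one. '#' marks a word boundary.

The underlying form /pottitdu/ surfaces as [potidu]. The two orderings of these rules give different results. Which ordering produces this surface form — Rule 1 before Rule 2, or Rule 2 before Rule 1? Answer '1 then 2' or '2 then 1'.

1 then 2

Order 1 then 2:
  1 Regressive Voicing Assimilation: [pottitdu] → [pottiddu]
  2 Degemination: [pottiddu] → [potidu]
  result: [potidu]
Order 2 then 1:
  2 Degemination: [pottitdu] → [potitdu]
  1 Regressive Voicing Assimilation: [potitdu] → [potiddu]
  result: [potiddu]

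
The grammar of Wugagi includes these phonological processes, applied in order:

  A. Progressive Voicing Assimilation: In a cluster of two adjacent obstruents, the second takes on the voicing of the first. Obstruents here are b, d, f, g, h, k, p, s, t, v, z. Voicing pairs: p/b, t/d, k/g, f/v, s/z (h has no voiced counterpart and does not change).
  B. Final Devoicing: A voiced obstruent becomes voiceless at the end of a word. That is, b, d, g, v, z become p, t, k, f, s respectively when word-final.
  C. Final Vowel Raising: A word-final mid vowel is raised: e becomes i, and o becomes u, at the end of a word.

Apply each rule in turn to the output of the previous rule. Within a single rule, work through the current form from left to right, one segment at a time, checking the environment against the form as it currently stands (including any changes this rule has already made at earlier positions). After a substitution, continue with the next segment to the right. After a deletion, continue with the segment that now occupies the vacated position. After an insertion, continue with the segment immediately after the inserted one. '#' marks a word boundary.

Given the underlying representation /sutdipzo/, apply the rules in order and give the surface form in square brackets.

[suttipsu]

A Progressive Voicing Assimilation: [sutdipzo] → [suttipso]
B Final Devoicing: no change — [suttipso]
C Final Vowel Raising: [suttipso] → [suttipsu]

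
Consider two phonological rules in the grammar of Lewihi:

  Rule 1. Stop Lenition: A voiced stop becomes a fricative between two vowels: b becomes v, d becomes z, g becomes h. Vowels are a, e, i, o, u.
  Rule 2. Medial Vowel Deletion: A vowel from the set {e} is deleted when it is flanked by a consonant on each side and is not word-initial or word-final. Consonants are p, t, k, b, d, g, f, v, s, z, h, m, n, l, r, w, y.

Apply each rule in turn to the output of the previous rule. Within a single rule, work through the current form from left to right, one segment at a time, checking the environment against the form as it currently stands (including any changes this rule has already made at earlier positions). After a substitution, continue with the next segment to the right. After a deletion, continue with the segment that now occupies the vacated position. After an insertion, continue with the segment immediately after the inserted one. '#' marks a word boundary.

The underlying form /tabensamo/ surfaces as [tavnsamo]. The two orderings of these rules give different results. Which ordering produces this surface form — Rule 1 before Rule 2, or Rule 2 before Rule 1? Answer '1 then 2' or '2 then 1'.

Order 1 then 2:
  1 Stop Lenition: [tabensamo] → [tavensamo]
  2 Medial Vowel Deletion: [tavensamo] → [tavnsamo]
  result: [tavnsamo]
Order 2 then 1:
  2 Medial Vowel Deletion: [tabensamo] → [tabnsamo]
  1 Stop Lenition: no change — [tabnsamo]
  result: [tabnsamo]

1 then 2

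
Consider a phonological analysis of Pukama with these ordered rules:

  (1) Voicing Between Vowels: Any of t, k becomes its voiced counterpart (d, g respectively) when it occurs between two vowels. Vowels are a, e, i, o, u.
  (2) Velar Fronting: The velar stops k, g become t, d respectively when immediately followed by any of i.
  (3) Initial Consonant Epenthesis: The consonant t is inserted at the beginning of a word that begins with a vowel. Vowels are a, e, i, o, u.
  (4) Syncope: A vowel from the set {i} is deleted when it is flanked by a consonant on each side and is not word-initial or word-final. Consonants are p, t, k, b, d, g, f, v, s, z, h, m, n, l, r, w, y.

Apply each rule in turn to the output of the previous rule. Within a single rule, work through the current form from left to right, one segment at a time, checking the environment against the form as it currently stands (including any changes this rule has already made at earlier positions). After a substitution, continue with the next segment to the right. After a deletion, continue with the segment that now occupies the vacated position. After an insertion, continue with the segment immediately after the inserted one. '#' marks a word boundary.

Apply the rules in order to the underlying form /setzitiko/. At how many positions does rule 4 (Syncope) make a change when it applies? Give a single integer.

2

(1) Voicing Between Vowels: [setzitiko] → [setzidigo]
(2) Velar Fronting: no change — [setzidigo]
(3) Initial Consonant Epenthesis: no change — [setzidigo]
(4) Syncope: [setzidigo] → [setzdgo]
Rule 4 changed 2 position(s).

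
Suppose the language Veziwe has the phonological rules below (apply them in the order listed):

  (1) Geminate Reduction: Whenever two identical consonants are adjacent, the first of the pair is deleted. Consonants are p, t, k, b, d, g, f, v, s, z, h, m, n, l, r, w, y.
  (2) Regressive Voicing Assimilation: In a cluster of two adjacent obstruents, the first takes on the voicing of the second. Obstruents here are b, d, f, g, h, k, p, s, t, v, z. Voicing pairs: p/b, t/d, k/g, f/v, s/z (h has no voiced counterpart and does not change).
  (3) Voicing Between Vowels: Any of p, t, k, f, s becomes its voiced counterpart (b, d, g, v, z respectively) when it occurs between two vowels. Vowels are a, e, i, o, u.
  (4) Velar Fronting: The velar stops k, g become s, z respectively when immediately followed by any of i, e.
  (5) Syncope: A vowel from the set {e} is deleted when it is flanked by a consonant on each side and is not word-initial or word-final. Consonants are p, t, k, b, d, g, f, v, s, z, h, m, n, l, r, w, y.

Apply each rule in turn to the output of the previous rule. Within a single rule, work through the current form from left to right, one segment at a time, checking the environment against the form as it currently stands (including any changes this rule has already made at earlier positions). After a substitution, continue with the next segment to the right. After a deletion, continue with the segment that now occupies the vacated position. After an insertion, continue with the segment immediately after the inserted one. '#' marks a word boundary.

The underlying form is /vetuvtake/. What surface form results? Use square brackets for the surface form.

[vduftaze]

(1) Geminate Reduction: no change — [vetuvtake]
(2) Regressive Voicing Assimilation: [vetuvtake] → [vetuftake]
(3) Voicing Between Vowels: [vetuftake] → [veduftage]
(4) Velar Fronting: [veduftage] → [veduftaze]
(5) Syncope: [veduftaze] → [vduftaze]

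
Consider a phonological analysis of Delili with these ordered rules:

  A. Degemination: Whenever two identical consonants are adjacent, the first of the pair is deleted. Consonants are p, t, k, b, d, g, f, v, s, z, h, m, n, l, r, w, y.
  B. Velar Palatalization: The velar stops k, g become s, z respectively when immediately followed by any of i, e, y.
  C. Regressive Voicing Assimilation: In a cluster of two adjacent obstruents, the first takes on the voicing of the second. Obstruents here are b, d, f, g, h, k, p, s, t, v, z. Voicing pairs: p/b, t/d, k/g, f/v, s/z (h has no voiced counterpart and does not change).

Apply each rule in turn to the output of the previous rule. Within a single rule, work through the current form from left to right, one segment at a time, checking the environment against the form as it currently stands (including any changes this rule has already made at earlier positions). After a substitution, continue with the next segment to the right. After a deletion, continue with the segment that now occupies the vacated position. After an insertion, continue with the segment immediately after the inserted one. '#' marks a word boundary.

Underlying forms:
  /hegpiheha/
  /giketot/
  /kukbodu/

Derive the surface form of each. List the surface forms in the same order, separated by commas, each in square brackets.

[hekpiheha], [zisetot], [kugbodu]

/hegpiheha/:
  A Degemination: no change — [hegpiheha]
  B Velar Palatalization: no change — [hegpiheha]
  C Regressive Voicing Assimilation: [hegpiheha] → [hekpiheha]
/giketot/:
  A Degemination: no change — [giketot]
  B Velar Palatalization: [giketot] → [zisetot]
  C Regressive Voicing Assimilation: no change — [zisetot]
/kukbodu/:
  A Degemination: no change — [kukbodu]
  B Velar Palatalization: no change — [kukbodu]
  C Regressive Voicing Assimilation: [kukbodu] → [kugbodu]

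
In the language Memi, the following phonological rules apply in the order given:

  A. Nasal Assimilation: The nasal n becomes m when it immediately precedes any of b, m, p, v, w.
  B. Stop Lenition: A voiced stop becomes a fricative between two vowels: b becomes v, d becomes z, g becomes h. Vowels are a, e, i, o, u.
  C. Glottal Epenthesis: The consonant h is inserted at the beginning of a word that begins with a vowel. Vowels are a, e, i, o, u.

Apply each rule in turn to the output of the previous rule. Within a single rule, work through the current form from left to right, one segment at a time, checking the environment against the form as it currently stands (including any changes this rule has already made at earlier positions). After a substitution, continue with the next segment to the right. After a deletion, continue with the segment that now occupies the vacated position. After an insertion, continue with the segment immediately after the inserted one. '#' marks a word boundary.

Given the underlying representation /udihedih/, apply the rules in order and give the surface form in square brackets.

[huzihezih]

A Nasal Assimilation: no change — [udihedih]
B Stop Lenition: [udihedih] → [uzihezih]
C Glottal Epenthesis: [uzihezih] → [huzihezih]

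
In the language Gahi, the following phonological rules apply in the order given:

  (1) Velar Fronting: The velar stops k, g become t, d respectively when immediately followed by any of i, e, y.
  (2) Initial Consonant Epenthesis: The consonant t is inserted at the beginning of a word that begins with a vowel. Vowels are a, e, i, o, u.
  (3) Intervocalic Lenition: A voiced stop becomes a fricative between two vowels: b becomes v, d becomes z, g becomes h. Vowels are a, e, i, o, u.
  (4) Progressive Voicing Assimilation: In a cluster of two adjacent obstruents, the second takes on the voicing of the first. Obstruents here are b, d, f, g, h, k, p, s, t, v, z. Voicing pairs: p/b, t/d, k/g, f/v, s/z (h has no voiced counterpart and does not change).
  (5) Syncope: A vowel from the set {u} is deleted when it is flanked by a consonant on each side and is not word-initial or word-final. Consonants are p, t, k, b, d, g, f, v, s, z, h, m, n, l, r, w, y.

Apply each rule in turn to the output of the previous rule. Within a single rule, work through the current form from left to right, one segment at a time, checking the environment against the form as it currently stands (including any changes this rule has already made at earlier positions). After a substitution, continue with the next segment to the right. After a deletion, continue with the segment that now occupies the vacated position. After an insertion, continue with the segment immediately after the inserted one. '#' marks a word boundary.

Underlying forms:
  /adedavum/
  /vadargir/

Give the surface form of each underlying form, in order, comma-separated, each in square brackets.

[tazezavm], [vazardir]

/adedavum/:
  (1) Velar Fronting: no change — [adedavum]
  (2) Initial Consonant Epenthesis: [adedavum] → [tadedavum]
  (3) Intervocalic Lenition: [tadedavum] → [tazezavum]
  (4) Progressive Voicing Assimilation: no change — [tazezavum]
  (5) Syncope: [tazezavum] → [tazezavm]
/vadargir/:
  (1) Velar Fronting: [vadargir] → [vadardir]
  (2) Initial Consonant Epenthesis: no change — [vadardir]
  (3) Intervocalic Lenition: [vadardir] → [vazardir]
  (4) Progressive Voicing Assimilation: no change — [vazardir]
  (5) Syncope: no change — [vazardir]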